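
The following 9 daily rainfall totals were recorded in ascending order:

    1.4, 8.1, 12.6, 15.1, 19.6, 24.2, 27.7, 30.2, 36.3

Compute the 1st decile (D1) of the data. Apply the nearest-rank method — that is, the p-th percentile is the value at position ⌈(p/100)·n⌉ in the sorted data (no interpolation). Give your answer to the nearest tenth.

n = 9.
Position = ⌈10/100 · 9⌉ = ⌈0.9⌉ = 1.
The value at rank 1 is 1.4.

1.4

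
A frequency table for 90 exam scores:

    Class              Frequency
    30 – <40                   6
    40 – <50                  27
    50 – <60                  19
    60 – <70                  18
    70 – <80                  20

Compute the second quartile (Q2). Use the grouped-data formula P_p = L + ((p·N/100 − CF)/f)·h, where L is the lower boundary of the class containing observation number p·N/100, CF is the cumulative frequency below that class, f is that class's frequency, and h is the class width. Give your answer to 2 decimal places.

56.32

N = 90; target position k = 50/100 · 90 = 45.
Cumulative frequencies: 6, 33, 52, 70, 90.
Observation 45 falls in the class 50 – <60.
L = 50, CF = 33, f = 19, h = 10.
P50 = 50 + ((45 − 33)/19)·10 = 50 + 6.31579 = 56.3158.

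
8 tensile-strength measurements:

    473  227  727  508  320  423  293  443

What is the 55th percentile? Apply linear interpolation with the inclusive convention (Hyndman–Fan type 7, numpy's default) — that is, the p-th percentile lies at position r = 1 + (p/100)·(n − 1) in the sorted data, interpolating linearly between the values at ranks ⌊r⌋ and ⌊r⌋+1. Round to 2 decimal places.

440.00

Sorted: 227, 293, 320, 423, 443, 473, 508, 727.
n = 8.
r = 1 + (55/100)·(8 − 1) = 1 + 3.85 = 4.85.
Rank 4 is 423 and rank 5 is 443.
Interpolate: 423 + 0.85·(443 − 423) = 423 + 0.85·20 = 440.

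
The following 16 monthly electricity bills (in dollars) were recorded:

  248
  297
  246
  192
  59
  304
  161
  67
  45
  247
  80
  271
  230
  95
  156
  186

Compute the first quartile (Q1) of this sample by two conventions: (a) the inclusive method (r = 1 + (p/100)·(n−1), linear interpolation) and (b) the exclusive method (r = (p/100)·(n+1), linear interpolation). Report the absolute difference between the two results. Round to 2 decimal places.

7.50

Sorted: 45, 59, 67, 80, 95, 156, 161, 186, 192, 230, 246, 247, 248, 271, 297, 304.
n = 16.
(a) r = 4.75; between ranks 4 (80) and 5 (95): 91.25.
(b) r = 4.25; between ranks 4 (80) and 5 (95): 83.75.
|91.25 − 83.75| = 7.5.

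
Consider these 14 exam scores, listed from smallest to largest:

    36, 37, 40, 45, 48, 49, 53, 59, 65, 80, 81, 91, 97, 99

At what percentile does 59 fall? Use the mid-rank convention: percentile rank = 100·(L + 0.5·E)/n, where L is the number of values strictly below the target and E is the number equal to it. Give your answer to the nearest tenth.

Count below 59: L = 7; count equal: E = 1; n = 14.
Percentile rank = 100·(7 + 0.5·1)/14 = 100·7.5/14 = 53.57.

53.6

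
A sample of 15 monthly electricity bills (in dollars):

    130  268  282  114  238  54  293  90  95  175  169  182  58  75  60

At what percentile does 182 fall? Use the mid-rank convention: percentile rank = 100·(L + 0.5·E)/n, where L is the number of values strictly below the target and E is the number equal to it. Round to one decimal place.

70.0

Sorted: 54, 58, 60, 75, 90, 95, 114, 130, 169, 175, 182, 238, 268, 282, 293.
Count below 182: L = 10; count equal: E = 1; n = 15.
Percentile rank = 100·(10 + 0.5·1)/15 = 100·10.5/15 = 70.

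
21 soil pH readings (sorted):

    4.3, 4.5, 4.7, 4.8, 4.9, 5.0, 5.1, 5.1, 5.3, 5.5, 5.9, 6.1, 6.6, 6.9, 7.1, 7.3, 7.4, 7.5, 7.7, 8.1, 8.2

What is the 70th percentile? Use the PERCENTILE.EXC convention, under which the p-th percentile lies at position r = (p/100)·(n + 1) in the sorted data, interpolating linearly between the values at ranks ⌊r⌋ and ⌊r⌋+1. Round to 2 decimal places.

7.18

n = 21.
r = (70/100)·(21 + 1) = 15.4.
Rank 15 is 7.1 and rank 16 is 7.3.
Interpolate: 7.1 + 0.4·(7.3 − 7.1) = 7.1 + 0.4·0.2 = 7.18.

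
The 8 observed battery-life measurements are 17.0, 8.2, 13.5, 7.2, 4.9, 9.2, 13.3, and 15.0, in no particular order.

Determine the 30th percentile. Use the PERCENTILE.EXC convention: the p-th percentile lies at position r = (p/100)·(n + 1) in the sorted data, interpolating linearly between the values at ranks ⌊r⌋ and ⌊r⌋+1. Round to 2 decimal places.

Sorted: 4.9, 7.2, 8.2, 9.2, 13.3, 13.5, 15.0, 17.0.
n = 8.
r = (30/100)·(8 + 1) = 2.7.
Rank 2 is 7.2 and rank 3 is 8.2.
Interpolate: 7.2 + 0.7·(8.2 − 7.2) = 7.2 + 0.7·1 = 7.9.

7.90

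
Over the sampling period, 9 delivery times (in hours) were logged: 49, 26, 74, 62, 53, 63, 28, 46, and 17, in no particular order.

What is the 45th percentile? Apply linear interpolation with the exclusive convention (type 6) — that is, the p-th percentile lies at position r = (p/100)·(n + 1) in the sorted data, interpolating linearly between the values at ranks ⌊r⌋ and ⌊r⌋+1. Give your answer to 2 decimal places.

47.50

Sorted: 17, 26, 28, 46, 49, 53, 62, 63, 74.
n = 9.
r = (45/100)·(9 + 1) = 4.5.
Rank 4 is 46 and rank 5 is 49.
Interpolate: 46 + 0.5·(49 − 46) = 46 + 0.5·3 = 47.5.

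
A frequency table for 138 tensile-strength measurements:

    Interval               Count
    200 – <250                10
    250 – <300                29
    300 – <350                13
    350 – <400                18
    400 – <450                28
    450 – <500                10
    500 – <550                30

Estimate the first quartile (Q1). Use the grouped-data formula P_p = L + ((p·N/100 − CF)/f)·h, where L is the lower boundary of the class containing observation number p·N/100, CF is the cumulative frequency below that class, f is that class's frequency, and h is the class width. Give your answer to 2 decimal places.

N = 138; target position k = 25/100 · 138 = 34.5.
Cumulative frequencies: 10, 39, 52, 70, 98, 108, 138.
Observation 34.5 falls in the class 250 – <300.
L = 250, CF = 10, f = 29, h = 50.
P25 = 250 + ((34.5 − 10)/29)·50 = 250 + 42.2414 = 292.241.

292.24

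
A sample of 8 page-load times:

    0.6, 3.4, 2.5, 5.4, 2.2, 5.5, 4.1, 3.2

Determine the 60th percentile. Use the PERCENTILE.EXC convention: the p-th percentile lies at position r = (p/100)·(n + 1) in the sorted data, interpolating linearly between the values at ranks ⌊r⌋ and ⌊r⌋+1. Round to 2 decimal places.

3.68

Sorted: 0.6, 2.2, 2.5, 3.2, 3.4, 4.1, 5.4, 5.5.
n = 8.
r = (60/100)·(8 + 1) = 5.4.
Rank 5 is 3.4 and rank 6 is 4.1.
Interpolate: 3.4 + 0.4·(4.1 − 3.4) = 3.4 + 0.4·0.7 = 3.68.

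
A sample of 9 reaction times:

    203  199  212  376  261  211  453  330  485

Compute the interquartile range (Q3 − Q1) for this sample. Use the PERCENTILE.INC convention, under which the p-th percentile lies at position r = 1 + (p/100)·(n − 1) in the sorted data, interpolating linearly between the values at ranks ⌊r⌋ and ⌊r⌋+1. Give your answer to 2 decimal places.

Sorted: 199, 203, 211, 212, 261, 330, 376, 453, 485.
n = 9.
P25: r = 3 (integer) → 211.
P75: r = 7 (integer) → 376.
Difference: 376 − 211 = 165.

165.00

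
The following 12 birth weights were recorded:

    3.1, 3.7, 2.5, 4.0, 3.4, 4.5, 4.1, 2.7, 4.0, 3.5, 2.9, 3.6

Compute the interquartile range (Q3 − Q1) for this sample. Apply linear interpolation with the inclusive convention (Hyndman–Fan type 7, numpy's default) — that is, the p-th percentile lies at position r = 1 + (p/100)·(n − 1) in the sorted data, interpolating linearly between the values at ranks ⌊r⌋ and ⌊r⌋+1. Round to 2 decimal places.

Sorted: 2.5, 2.7, 2.9, 3.1, 3.4, 3.5, 3.6, 3.7, 4.0, 4.0, 4.1, 4.5.
n = 12.
P25: r = 3.75; ranks 3–4 are 2.9, 3.1; interpolating gives 3.05.
P75: r = 9.25; ranks 9–10 are 4.0, 4.0; interpolating gives 4.
Difference: 4 − 3.05 = 0.95.

0.95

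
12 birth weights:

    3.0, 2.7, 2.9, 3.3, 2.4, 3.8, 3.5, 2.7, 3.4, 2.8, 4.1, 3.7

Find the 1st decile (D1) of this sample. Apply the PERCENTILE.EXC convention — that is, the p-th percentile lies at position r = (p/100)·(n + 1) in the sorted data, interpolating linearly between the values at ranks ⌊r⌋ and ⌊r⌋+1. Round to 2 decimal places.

2.49

Sorted: 2.4, 2.7, 2.7, 2.8, 2.9, 3.0, 3.3, 3.4, 3.5, 3.7, 3.8, 4.1.
n = 12.
r = (10/100)·(12 + 1) = 1.3.
Rank 1 is 2.4 and rank 2 is 2.7.
Interpolate: 2.4 + 0.3·(2.7 − 2.4) = 2.4 + 0.3·0.3 = 2.49.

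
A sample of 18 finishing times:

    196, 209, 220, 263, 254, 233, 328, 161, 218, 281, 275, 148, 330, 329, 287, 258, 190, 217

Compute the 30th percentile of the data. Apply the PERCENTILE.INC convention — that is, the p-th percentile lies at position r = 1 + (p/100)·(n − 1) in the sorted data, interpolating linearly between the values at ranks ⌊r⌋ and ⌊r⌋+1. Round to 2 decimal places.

217.10

Sorted: 148, 161, 190, 196, 209, 217, 218, 220, 233, 254, 258, 263, 275, 281, 287, 328, 329, 330.
n = 18.
r = 1 + (30/100)·(18 − 1) = 1 + 5.1 = 6.1.
Rank 6 is 217 and rank 7 is 218.
Interpolate: 217 + 0.1·(218 − 217) = 217 + 0.1·1 = 217.1.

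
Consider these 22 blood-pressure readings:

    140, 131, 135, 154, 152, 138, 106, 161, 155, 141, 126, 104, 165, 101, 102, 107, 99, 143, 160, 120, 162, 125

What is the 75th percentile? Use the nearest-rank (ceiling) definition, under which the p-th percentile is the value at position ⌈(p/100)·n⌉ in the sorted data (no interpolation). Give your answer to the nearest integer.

Sorted: 99, 101, 102, 104, 106, 107, 120, 125, 126, 131, 135, 138, 140, 141, 143, 152, 154, 155, 160, 161, 162, 165.
n = 22.
Position = ⌈75/100 · 22⌉ = ⌈16.5⌉ = 17.
The value at rank 17 is 154.

154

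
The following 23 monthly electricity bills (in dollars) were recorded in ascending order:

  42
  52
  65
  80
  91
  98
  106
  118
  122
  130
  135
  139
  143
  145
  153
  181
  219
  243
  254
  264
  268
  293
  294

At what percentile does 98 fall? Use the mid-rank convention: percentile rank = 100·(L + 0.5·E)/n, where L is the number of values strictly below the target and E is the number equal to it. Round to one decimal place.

23.9

Count below 98: L = 5; count equal: E = 1; n = 23.
Percentile rank = 100·(5 + 0.5·1)/23 = 100·5.5/23 = 23.91.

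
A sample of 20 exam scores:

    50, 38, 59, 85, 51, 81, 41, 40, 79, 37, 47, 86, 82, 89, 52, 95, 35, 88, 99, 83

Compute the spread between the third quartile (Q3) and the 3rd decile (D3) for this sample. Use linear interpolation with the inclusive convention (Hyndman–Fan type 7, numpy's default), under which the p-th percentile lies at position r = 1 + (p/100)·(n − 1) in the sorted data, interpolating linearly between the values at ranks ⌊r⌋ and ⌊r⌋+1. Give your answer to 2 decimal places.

Sorted: 35, 37, 38, 40, 41, 47, 50, 51, 52, 59, 79, 81, 82, 83, 85, 86, 88, 89, 95, 99.
n = 20.
P30: r = 6.7; ranks 6–7 are 47, 50; interpolating gives 49.1.
P75: r = 15.25; ranks 15–16 are 85, 86; interpolating gives 85.25.
Difference: 85.25 − 49.1 = 36.15.

36.15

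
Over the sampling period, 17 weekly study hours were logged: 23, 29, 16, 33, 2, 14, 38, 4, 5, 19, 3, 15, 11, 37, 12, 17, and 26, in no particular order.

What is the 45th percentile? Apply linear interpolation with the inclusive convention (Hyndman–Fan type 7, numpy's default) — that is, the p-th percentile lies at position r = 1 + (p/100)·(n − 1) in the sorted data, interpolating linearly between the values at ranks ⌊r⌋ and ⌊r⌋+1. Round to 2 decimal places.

15.20

Sorted: 2, 3, 4, 5, 11, 12, 14, 15, 16, 17, 19, 23, 26, 29, 33, 37, 38.
n = 17.
r = 1 + (45/100)·(17 − 1) = 1 + 7.2 = 8.2.
Rank 8 is 15 and rank 9 is 16.
Interpolate: 15 + 0.2·(16 − 15) = 15 + 0.2·1 = 15.2.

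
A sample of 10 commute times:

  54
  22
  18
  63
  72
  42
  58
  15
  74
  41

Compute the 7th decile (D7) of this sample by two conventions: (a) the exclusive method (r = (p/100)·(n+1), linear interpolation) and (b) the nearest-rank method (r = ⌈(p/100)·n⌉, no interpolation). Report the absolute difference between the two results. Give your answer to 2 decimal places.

3.50

Sorted: 15, 18, 22, 41, 42, 54, 58, 63, 72, 74.
n = 10.
(a) r = 7.7; between ranks 7 (58) and 8 (63): 61.5.
(b) the nearest-rank method: rank 7 → 58.
|61.5 − 58| = 3.5.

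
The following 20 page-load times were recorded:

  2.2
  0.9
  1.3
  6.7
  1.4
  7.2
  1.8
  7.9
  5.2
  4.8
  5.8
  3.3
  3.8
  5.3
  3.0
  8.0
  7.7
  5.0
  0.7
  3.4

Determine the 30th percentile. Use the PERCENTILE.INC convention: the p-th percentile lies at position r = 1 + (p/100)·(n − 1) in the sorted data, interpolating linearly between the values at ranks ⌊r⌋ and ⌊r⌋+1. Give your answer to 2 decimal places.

Sorted: 0.7, 0.9, 1.3, 1.4, 1.8, 2.2, 3.0, 3.3, 3.4, 3.8, 4.8, 5.0, 5.2, 5.3, 5.8, 6.7, 7.2, 7.7, 7.9, 8.0.
n = 20.
r = 1 + (30/100)·(20 − 1) = 1 + 5.7 = 6.7.
Rank 6 is 2.2 and rank 7 is 3.0.
Interpolate: 2.2 + 0.7·(3.0 − 2.2) = 2.2 + 0.7·0.8 = 2.76.

2.76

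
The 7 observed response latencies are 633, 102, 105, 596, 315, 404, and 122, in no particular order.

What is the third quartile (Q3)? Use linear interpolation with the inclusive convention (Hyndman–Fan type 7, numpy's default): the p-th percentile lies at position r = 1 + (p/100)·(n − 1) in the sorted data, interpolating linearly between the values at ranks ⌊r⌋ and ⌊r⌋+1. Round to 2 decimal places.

500.00

Sorted: 102, 105, 122, 315, 404, 596, 633.
n = 7.
r = 1 + (75/100)·(7 − 1) = 1 + 4.5 = 5.5.
Rank 5 is 404 and rank 6 is 596.
Interpolate: 404 + 0.5·(596 − 404) = 404 + 0.5·192 = 500.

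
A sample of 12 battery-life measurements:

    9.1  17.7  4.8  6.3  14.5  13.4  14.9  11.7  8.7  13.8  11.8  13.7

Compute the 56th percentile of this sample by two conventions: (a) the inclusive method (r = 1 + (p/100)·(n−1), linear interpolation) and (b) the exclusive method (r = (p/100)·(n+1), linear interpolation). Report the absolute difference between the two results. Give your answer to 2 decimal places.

0.04

Sorted: 4.8, 6.3, 8.7, 9.1, 11.7, 11.8, 13.4, 13.7, 13.8, 14.5, 14.9, 17.7.
n = 12.
(a) r = 7.16; between ranks 7 (13.4) and 8 (13.7): 13.448.
(b) r = 7.28; between ranks 7 (13.4) and 8 (13.7): 13.484.
|13.448 − 13.484| = 0.036.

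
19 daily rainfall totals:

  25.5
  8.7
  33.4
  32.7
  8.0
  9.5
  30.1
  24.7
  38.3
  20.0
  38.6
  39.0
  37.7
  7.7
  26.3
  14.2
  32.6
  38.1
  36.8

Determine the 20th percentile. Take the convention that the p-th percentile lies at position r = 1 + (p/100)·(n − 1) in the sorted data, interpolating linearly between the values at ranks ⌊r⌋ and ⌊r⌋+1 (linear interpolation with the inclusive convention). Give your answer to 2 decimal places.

Sorted: 7.7, 8.0, 8.7, 9.5, 14.2, 20.0, 24.7, 25.5, 26.3, 30.1, 32.6, 32.7, 33.4, 36.8, 37.7, 38.1, 38.3, 38.6, 39.0.
n = 19.
r = 1 + (20/100)·(19 − 1) = 1 + 3.6 = 4.6.
Rank 4 is 9.5 and rank 5 is 14.2.
Interpolate: 9.5 + 0.6·(14.2 − 9.5) = 9.5 + 0.6·4.7 = 12.32.

12.32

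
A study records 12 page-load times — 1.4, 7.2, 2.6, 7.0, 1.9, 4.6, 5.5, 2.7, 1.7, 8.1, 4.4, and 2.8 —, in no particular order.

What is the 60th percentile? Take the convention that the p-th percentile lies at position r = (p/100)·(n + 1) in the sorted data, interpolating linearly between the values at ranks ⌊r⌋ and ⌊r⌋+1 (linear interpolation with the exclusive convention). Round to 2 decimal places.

4.56

Sorted: 1.4, 1.7, 1.9, 2.6, 2.7, 2.8, 4.4, 4.6, 5.5, 7.0, 7.2, 8.1.
n = 12.
r = (60/100)·(12 + 1) = 7.8.
Rank 7 is 4.4 and rank 8 is 4.6.
Interpolate: 4.4 + 0.8·(4.6 − 4.4) = 4.4 + 0.8·0.2 = 4.56.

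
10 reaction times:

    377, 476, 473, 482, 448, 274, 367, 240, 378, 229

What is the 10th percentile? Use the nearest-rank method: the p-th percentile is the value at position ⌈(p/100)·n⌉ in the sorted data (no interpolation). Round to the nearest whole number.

Sorted: 229, 240, 274, 367, 377, 378, 448, 473, 476, 482.
n = 10.
Position = ⌈10/100 · 10⌉ = ⌈1⌉ = 1.
The value at rank 1 is 229.

229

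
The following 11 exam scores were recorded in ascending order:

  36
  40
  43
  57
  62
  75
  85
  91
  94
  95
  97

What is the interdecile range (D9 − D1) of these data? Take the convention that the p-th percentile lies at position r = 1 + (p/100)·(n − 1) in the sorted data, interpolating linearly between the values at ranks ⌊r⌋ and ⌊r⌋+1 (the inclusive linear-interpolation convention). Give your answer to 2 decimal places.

55.00

n = 11.
P10: r = 2 (integer) → 40.
P90: r = 10 (integer) → 95.
Difference: 95 − 40 = 55.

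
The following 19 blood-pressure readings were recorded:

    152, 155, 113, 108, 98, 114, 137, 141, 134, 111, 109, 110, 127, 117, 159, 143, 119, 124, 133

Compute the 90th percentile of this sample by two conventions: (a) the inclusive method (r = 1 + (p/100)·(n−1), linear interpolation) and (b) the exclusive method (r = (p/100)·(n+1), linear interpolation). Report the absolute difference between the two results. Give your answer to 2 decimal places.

2.40

Sorted: 98, 108, 109, 110, 111, 113, 114, 117, 119, 124, 127, 133, 134, 137, 141, 143, 152, 155, 159.
n = 19.
(a) r = 17.2; between ranks 17 (152) and 18 (155): 152.6.
(b) r = 18 → value at rank 18 = 155.
|152.6 − 155| = 2.4.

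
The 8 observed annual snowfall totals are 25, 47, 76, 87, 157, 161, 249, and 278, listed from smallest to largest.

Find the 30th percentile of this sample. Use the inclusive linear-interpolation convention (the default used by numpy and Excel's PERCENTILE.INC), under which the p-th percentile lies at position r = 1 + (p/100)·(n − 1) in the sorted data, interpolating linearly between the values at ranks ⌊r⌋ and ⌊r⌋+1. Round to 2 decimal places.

77.10

n = 8.
r = 1 + (30/100)·(8 − 1) = 1 + 2.1 = 3.1.
Rank 3 is 76 and rank 4 is 87.
Interpolate: 76 + 0.1·(87 − 76) = 76 + 0.1·11 = 77.1.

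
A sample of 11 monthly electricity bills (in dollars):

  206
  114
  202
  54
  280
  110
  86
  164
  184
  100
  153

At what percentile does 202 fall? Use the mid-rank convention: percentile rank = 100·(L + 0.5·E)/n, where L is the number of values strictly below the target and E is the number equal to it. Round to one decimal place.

77.3

Sorted: 54, 86, 100, 110, 114, 153, 164, 184, 202, 206, 280.
Count below 202: L = 8; count equal: E = 1; n = 11.
Percentile rank = 100·(8 + 0.5·1)/11 = 100·8.5/11 = 77.27.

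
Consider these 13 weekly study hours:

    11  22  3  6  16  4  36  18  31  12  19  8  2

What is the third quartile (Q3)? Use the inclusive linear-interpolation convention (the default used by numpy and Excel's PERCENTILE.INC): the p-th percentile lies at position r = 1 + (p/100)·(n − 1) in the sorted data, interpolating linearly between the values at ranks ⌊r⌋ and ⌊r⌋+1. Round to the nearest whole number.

Sorted: 2, 3, 4, 6, 8, 11, 12, 16, 18, 19, 22, 31, 36.
n = 13.
r = 1 + (75/100)·(13 − 1) = 1 + 9 = 10.
r is an integer, so P75 is the value at rank 10: 19.

19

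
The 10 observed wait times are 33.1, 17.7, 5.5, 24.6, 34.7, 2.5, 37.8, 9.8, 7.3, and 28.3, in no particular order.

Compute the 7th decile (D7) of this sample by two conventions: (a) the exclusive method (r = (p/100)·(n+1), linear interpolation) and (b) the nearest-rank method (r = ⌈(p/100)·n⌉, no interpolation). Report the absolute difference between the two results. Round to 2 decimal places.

Sorted: 2.5, 5.5, 7.3, 9.8, 17.7, 24.6, 28.3, 33.1, 34.7, 37.8.
n = 10.
(a) r = 7.7; between ranks 7 (28.3) and 8 (33.1): 31.66.
(b) the nearest-rank method: rank 7 → 28.3.
|31.66 − 28.3| = 3.36.

3.36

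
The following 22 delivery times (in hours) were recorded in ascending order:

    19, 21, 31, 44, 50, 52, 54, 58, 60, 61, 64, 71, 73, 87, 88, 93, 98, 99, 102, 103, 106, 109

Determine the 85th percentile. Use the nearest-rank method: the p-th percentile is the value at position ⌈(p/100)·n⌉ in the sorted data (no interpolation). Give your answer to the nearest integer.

102

n = 22.
Position = ⌈85/100 · 22⌉ = ⌈18.7⌉ = 19.
The value at rank 19 is 102.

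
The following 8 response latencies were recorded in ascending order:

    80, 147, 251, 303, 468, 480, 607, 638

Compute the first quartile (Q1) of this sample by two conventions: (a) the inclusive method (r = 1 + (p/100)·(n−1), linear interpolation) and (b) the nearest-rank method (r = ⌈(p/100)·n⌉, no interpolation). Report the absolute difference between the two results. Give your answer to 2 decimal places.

78.00

n = 8.
(a) r = 2.75; between ranks 2 (147) and 3 (251): 225.
(b) the nearest-rank method: rank 2 → 147.
|225 − 147| = 78.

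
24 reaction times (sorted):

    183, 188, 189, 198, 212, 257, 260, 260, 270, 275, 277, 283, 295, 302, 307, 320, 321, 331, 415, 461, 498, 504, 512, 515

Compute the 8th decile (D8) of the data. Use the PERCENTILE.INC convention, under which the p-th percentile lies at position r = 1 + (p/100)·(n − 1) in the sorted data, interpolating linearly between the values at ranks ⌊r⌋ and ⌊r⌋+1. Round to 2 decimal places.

n = 24.
r = 1 + (80/100)·(24 − 1) = 1 + 18.4 = 19.4.
Rank 19 is 415 and rank 20 is 461.
Interpolate: 415 + 0.4·(461 − 415) = 415 + 0.4·46 = 433.4.

433.40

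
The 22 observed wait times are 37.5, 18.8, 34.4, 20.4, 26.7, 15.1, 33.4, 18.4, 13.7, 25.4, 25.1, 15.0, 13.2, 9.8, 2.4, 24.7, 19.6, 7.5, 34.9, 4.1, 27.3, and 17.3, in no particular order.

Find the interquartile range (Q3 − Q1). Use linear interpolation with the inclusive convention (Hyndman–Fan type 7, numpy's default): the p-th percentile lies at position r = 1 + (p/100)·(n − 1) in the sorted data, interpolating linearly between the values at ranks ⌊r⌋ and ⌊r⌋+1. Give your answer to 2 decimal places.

12.35

Sorted: 2.4, 4.1, 7.5, 9.8, 13.2, 13.7, 15.0, 15.1, 17.3, 18.4, 18.8, 19.6, 20.4, 24.7, 25.1, 25.4, 26.7, 27.3, 33.4, 34.4, 34.9, 37.5.
n = 22.
P25: r = 6.25; ranks 6–7 are 13.7, 15.0; interpolating gives 14.025.
P75: r = 16.75; ranks 16–17 are 25.4, 26.7; interpolating gives 26.375.
Difference: 26.375 − 14.025 = 12.35.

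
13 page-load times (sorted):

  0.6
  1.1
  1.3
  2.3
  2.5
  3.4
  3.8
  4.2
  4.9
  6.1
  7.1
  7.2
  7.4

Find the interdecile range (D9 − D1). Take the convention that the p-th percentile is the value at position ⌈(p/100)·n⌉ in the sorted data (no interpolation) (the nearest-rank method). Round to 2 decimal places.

n = 13.
P10: rank ⌈10/100·13⌉ = 2 → 1.1.
P90: rank ⌈90/100·13⌉ = 12 → 7.2.
Difference: 7.2 − 1.1 = 6.1.

6.10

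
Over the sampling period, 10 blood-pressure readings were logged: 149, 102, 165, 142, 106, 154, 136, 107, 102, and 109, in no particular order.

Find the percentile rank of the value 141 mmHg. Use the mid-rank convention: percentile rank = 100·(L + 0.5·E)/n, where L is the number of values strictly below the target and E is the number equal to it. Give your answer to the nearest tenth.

60.0

Sorted: 102, 102, 106, 107, 109, 136, 142, 149, 154, 165.
Count below 141: L = 6; count equal: E = 0; n = 10.
Percentile rank = 100·(6 + 0.5·0)/10 = 100·6/10 = 60.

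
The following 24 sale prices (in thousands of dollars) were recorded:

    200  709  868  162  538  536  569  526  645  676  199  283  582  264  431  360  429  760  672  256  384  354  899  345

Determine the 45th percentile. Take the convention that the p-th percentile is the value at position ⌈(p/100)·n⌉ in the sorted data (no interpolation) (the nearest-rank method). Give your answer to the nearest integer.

Sorted: 162, 199, 200, 256, 264, 283, 345, 354, 360, 384, 429, 431, 526, 536, 538, 569, 582, 645, 672, 676, 709, 760, 868, 899.
n = 24.
Position = ⌈45/100 · 24⌉ = ⌈10.8⌉ = 11.
The value at rank 11 is 429.

429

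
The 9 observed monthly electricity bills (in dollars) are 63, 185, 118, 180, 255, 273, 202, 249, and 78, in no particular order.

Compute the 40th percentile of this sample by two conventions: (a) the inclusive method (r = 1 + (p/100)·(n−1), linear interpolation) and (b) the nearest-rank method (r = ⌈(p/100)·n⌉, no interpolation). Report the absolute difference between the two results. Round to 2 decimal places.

Sorted: 63, 78, 118, 180, 185, 202, 249, 255, 273.
n = 9.
(a) r = 4.2; between ranks 4 (180) and 5 (185): 181.
(b) the nearest-rank method: rank 4 → 180.
|181 − 180| = 1.

1.00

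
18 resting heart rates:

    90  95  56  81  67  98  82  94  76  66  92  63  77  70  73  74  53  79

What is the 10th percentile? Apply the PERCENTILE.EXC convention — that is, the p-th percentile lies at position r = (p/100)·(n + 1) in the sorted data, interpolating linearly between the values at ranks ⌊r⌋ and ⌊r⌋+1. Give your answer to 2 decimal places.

Sorted: 53, 56, 63, 66, 67, 70, 73, 74, 76, 77, 79, 81, 82, 90, 92, 94, 95, 98.
n = 18.
r = (10/100)·(18 + 1) = 1.9.
Rank 1 is 53 and rank 2 is 56.
Interpolate: 53 + 0.9·(56 − 53) = 53 + 0.9·3 = 55.7.

55.70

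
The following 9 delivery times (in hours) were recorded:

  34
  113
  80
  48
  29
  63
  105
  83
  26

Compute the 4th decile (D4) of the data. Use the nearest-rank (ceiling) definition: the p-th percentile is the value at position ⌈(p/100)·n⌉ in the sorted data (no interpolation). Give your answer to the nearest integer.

48

Sorted: 26, 29, 34, 48, 63, 80, 83, 105, 113.
n = 9.
Position = ⌈40/100 · 9⌉ = ⌈3.6⌉ = 4.
The value at rank 4 is 48.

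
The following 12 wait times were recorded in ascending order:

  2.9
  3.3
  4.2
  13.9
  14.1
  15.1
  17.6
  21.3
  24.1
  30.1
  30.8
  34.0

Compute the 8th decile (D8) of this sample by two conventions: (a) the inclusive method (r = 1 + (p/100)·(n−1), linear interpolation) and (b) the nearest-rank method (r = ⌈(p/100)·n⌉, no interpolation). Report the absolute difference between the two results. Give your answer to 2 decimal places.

n = 12.
(a) r = 9.8; between ranks 9 (24.1) and 10 (30.1): 28.9.
(b) the nearest-rank method: rank 10 → 30.1.
|28.9 − 30.1| = 1.2.

1.20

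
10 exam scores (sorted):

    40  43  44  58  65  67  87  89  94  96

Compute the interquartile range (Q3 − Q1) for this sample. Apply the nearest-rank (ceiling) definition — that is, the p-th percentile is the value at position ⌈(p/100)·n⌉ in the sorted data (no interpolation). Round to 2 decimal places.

45.00

n = 10.
P25: rank ⌈25/100·10⌉ = 3 → 44.
P75: rank ⌈75/100·10⌉ = 8 → 89.
Difference: 89 − 44 = 45.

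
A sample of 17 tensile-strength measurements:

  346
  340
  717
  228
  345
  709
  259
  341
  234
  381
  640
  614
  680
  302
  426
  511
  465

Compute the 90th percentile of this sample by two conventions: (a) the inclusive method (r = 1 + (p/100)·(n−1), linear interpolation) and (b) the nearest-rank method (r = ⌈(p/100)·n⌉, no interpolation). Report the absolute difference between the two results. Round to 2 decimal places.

Sorted: 228, 234, 259, 302, 340, 341, 345, 346, 381, 426, 465, 511, 614, 640, 680, 709, 717.
n = 17.
(a) r = 15.4; between ranks 15 (680) and 16 (709): 691.6.
(b) the nearest-rank method: rank 16 → 709.
|691.6 − 709| = 17.4.

17.40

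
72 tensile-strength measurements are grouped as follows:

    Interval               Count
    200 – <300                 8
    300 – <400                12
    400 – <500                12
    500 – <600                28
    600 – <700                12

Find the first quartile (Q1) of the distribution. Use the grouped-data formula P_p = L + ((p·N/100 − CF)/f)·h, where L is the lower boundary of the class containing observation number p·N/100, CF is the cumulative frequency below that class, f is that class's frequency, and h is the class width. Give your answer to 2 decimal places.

383.33

N = 72; target position k = 25/100 · 72 = 18.
Cumulative frequencies: 8, 20, 32, 60, 72.
Observation 18 falls in the class 300 – <400.
L = 300, CF = 8, f = 12, h = 100.
P25 = 300 + ((18 − 8)/12)·100 = 300 + 83.3333 = 383.333.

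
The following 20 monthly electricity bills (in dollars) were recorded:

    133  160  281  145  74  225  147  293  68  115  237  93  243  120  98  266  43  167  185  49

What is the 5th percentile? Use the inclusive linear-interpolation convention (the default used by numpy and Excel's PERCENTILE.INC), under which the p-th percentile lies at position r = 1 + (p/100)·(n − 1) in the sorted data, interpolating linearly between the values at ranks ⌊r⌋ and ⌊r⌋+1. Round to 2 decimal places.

Sorted: 43, 49, 68, 74, 93, 98, 115, 120, 133, 145, 147, 160, 167, 185, 225, 237, 243, 266, 281, 293.
n = 20.
r = 1 + (5/100)·(20 − 1) = 1 + 0.95 = 1.95.
Rank 1 is 43 and rank 2 is 49.
Interpolate: 43 + 0.95·(49 − 43) = 43 + 0.95·6 = 48.7.

48.70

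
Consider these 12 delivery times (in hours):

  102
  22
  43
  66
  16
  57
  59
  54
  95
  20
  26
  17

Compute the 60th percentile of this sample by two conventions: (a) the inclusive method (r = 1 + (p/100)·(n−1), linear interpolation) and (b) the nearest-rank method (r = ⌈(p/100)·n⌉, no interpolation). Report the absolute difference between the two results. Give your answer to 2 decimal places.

1.20

Sorted: 16, 17, 20, 22, 26, 43, 54, 57, 59, 66, 95, 102.
n = 12.
(a) r = 7.6; between ranks 7 (54) and 8 (57): 55.8.
(b) the nearest-rank method: rank 8 → 57.
|55.8 − 57| = 1.2.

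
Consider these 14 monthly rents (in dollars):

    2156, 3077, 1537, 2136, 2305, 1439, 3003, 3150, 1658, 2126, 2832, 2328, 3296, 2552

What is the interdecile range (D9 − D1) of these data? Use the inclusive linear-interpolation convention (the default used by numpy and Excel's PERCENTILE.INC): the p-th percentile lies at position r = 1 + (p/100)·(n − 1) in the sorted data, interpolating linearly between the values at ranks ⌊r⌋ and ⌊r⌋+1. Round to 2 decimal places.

Sorted: 1439, 1537, 1658, 2126, 2136, 2156, 2305, 2328, 2552, 2832, 3003, 3077, 3150, 3296.
n = 14.
P10: r = 2.3; ranks 2–3 are 1537, 1658; interpolating gives 1573.3.
P90: r = 12.7; ranks 12–13 are 3077, 3150; interpolating gives 3128.1.
Difference: 3128.1 − 1573.3 = 1554.8.

1554.80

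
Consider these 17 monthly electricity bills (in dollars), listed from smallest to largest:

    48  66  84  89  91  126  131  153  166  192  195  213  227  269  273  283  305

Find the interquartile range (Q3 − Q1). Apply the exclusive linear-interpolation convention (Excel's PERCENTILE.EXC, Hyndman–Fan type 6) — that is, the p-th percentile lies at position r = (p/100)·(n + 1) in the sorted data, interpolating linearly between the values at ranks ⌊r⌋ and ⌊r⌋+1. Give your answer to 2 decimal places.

n = 17.
P25: r = 4.5; ranks 4–5 are 89, 91; interpolating gives 90.
P75: r = 13.5; ranks 13–14 are 227, 269; interpolating gives 248.
Difference: 248 − 90 = 158.

158.00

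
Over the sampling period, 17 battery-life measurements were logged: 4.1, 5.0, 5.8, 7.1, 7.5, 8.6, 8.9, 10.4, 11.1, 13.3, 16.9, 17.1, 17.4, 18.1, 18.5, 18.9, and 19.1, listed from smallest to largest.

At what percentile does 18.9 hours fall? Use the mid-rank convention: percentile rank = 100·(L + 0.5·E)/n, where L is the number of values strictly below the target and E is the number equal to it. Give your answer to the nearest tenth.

91.2

Count below 18.9: L = 15; count equal: E = 1; n = 17.
Percentile rank = 100·(15 + 0.5·1)/17 = 100·15.5/17 = 91.18.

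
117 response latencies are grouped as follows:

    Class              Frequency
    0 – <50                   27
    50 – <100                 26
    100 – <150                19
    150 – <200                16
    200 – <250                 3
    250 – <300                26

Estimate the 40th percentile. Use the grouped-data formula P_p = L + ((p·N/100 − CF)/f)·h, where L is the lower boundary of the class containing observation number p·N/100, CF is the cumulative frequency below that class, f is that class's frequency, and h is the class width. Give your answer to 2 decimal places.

88.08

N = 117; target position k = 40/100 · 117 = 46.8.
Cumulative frequencies: 27, 53, 72, 88, 91, 117.
Observation 46.8 falls in the class 50 – <100.
L = 50, CF = 27, f = 26, h = 50.
P40 = 50 + ((46.8 − 27)/26)·50 = 50 + 38.0769 = 88.0769.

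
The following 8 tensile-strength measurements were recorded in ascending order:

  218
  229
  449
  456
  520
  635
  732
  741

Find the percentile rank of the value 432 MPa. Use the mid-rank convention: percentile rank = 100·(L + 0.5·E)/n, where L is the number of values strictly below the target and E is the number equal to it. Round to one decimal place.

25.0

Count below 432: L = 2; count equal: E = 0; n = 8.
Percentile rank = 100·(2 + 0.5·0)/8 = 100·2/8 = 25.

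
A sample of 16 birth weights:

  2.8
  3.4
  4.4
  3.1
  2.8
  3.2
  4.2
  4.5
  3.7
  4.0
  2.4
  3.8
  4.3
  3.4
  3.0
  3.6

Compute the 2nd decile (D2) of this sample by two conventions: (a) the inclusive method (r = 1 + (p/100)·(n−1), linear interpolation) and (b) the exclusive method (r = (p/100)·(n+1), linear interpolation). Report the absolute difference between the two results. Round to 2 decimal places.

0.12

Sorted: 2.4, 2.8, 2.8, 3.0, 3.1, 3.2, 3.4, 3.4, 3.6, 3.7, 3.8, 4.0, 4.2, 4.3, 4.4, 4.5.
n = 16.
(a) r = 4 → value at rank 4 = 3.
(b) r = 3.4; between ranks 3 (2.8) and 4 (3.0): 2.88.
|3 − 2.88| = 0.12.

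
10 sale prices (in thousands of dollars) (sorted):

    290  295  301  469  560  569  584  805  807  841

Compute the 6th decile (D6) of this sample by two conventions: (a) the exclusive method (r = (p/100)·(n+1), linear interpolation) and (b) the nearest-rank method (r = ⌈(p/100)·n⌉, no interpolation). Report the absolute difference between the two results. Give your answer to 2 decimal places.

n = 10.
(a) r = 6.6; between ranks 6 (569) and 7 (584): 578.
(b) the nearest-rank method: rank 6 → 569.
|578 − 569| = 9.

9.00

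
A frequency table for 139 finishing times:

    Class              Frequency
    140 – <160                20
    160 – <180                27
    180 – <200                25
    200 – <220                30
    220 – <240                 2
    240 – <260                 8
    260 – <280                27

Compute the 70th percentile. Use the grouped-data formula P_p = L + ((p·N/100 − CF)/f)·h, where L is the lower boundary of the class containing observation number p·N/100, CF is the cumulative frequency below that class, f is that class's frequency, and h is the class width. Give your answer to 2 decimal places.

N = 139; target position k = 70/100 · 139 = 97.3.
Cumulative frequencies: 20, 47, 72, 102, 104, 112, 139.
Observation 97.3 falls in the class 200 – <220.
L = 200, CF = 72, f = 30, h = 20.
P70 = 200 + ((97.3 − 72)/30)·20 = 200 + 16.8667 = 216.867.

216.87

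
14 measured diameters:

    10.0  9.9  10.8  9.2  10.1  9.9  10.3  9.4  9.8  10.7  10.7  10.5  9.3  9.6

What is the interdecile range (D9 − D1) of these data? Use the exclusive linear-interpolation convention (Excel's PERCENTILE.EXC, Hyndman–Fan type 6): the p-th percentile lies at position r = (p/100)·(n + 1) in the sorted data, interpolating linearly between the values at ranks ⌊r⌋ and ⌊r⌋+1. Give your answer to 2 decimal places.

1.50

Sorted: 9.2, 9.3, 9.4, 9.6, 9.8, 9.9, 9.9, 10.0, 10.1, 10.3, 10.5, 10.7, 10.7, 10.8.
n = 14.
P10: r = 1.5; ranks 1–2 are 9.2, 9.3; interpolating gives 9.25.
P90: r = 13.5; ranks 13–14 are 10.7, 10.8; interpolating gives 10.75.
Difference: 10.75 − 9.25 = 1.5.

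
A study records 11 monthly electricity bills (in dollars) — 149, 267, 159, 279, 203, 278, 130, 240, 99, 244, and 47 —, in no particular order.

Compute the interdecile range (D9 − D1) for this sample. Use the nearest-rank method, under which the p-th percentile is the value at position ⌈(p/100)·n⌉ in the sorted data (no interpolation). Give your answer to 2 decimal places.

179.00

Sorted: 47, 99, 130, 149, 159, 203, 240, 244, 267, 278, 279.
n = 11.
P10: rank ⌈10/100·11⌉ = 2 → 99.
P90: rank ⌈90/100·11⌉ = 10 → 278.
Difference: 278 − 99 = 179.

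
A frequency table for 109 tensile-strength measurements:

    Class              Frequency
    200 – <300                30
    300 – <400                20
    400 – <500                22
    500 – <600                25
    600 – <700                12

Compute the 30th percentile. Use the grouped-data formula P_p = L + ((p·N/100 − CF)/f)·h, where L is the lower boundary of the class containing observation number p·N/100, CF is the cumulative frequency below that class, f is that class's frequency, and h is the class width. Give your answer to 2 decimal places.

313.50

N = 109; target position k = 30/100 · 109 = 32.7.
Cumulative frequencies: 30, 50, 72, 97, 109.
Observation 32.7 falls in the class 300 – <400.
L = 300, CF = 30, f = 20, h = 100.
P30 = 300 + ((32.7 − 30)/20)·100 = 300 + 13.5 = 313.5.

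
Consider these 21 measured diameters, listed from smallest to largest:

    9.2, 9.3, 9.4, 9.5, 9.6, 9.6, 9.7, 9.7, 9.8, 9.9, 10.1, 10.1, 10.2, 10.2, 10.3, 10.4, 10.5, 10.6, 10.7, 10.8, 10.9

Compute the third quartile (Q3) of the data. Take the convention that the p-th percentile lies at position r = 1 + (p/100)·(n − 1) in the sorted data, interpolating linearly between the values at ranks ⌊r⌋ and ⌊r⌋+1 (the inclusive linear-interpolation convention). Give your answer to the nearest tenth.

10.4

n = 21.
r = 1 + (75/100)·(21 − 1) = 1 + 15 = 16.
r is an integer, so P75 is the value at rank 16: 10.4.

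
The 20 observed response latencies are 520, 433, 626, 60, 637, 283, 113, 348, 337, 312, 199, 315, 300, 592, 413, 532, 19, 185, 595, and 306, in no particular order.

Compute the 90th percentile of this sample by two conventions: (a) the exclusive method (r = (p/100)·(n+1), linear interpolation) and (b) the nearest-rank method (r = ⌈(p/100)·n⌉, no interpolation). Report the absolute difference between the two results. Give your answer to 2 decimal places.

27.90

Sorted: 19, 60, 113, 185, 199, 283, 300, 306, 312, 315, 337, 348, 413, 433, 520, 532, 592, 595, 626, 637.
n = 20.
(a) r = 18.9; between ranks 18 (595) and 19 (626): 622.9.
(b) the nearest-rank method: rank 18 → 595.
|622.9 − 595| = 27.9.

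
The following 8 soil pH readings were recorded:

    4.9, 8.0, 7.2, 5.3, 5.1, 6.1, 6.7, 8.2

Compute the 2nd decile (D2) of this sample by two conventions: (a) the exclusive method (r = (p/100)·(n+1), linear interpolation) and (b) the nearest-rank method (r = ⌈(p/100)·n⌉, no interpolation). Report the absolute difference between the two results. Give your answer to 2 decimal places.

0.04

Sorted: 4.9, 5.1, 5.3, 6.1, 6.7, 7.2, 8.0, 8.2.
n = 8.
(a) r = 1.8; between ranks 1 (4.9) and 2 (5.1): 5.06.
(b) the nearest-rank method: rank 2 → 5.1.
|5.06 − 5.1| = 0.04.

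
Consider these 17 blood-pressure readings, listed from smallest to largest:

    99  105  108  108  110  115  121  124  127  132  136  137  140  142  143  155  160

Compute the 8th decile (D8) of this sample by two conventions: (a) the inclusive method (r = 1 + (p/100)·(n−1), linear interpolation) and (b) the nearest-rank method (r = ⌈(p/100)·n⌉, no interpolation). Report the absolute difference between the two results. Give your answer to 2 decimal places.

0.40

n = 17.
(a) r = 13.8; between ranks 13 (140) and 14 (142): 141.6.
(b) the nearest-rank method: rank 14 → 142.
|141.6 − 142| = 0.4.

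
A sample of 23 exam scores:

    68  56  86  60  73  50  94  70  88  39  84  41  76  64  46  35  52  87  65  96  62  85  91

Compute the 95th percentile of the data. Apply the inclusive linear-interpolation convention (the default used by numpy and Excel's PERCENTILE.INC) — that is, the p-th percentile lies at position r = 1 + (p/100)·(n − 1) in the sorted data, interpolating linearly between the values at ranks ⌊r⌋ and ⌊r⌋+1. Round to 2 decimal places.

93.70

Sorted: 35, 39, 41, 46, 50, 52, 56, 60, 62, 64, 65, 68, 70, 73, 76, 84, 85, 86, 87, 88, 91, 94, 96.
n = 23.
r = 1 + (95/100)·(23 − 1) = 1 + 20.9 = 21.9.
Rank 21 is 91 and rank 22 is 94.
Interpolate: 91 + 0.9·(94 − 91) = 91 + 0.9·3 = 93.7.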